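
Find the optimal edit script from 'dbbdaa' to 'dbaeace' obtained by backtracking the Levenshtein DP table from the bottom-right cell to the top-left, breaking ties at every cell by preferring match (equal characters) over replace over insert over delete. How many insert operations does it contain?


Edit distance = 4. Backtracking from cell (6, 7) with preference match > replace > insert > delete,
then listing the resulting alignment 'dbbdaa' -> 'dbaeace' left to right:
  Step 1: keep 'd'
  Step 2: keep 'b'
  Step 3: replace b->a
  Step 4: replace d->e
  Step 5: keep 'a'
  Step 6: insert 'c' [insertion #1]
  Step 7: replace a->e
Total insertions: 1

1


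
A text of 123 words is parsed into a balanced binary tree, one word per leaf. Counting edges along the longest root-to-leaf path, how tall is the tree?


In a balanced binary tree with n leaves the deepest leaf is ceil(log2(n)) edges below the root.
log2(123) = 6.9425
ceil(6.9425) = 7
height (edges) = 7

7


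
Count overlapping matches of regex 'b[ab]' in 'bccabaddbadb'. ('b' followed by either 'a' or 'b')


Pattern: b[ab] means 'b' followed by either 'a' or 'b'.
Scanning 'bccabaddbadb' position-by-position:
  Pos 0: window 'bc' -> no
  Pos 1: window 'cc' -> no
  Pos 2: window 'ca' -> no
  Pos 3: window 'ab' -> no
  Pos 4: window 'ba' -> MATCH
  Pos 5: window 'ad' -> no
  Pos 6: window 'dd' -> no
  Pos 7: window 'db' -> no
  Pos 8: window 'ba' -> MATCH
  Pos 9: window 'ad' -> no
  Pos 10: window 'db' -> no
  Pos 11: window 'b' -> no
Total matches: 2

2


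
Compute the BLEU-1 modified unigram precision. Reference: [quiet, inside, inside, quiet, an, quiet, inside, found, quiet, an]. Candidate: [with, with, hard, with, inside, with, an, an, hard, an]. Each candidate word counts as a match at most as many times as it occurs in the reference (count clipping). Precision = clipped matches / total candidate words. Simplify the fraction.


Reference word counts: {'an': 2, 'found': 1, 'inside': 3, 'quiet': 4}
Checking each candidate word (with clipping):
  'with' -> not in reference -> no match (matches: 0)
  'with' -> not in reference -> no match (matches: 0)
  'hard' -> not in reference -> no match (matches: 0)
  'with' -> not in reference -> no match (matches: 0)
  'inside' -> in reference (ref count 3, used 1/3) -> match (matches: 1)
  'with' -> not in reference -> no match (matches: 1)
  'an' -> in reference (ref count 2, used 1/2) -> match (matches: 2)
  'an' -> in reference (ref count 2, used 2/2) -> match (matches: 3)
  'hard' -> not in reference -> no match (matches: 3)
  'an' -> ref count 2 already used up (2/2) -> clipped, no match (matches: 3)
Clipped matches: 3, Candidate length: 10
Precision = 3/10

3/10


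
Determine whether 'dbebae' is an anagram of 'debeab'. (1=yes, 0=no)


Sort characters of 'dbebae': 'abbdee'
Sort characters of 'debeab': 'abbdee'
Sorted forms match -> they ARE anagrams
Result: 1

1


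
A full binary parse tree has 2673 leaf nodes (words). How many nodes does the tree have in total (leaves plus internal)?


Leaf nodes (terminals): 2673
Internal nodes = n - 1 = 2673 - 1 = 2672
Total = leaves + internal = 2673 + 2672 = 5345

5345


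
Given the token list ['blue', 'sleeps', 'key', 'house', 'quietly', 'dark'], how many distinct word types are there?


Listing all tokens and tracking unique types:
  Token 1: 'blue' -> NEW (unique so far: 1)
  Token 2: 'sleeps' -> NEW (unique so far: 2)
  Token 3: 'key' -> NEW (unique so far: 3)
  Token 4: 'house' -> NEW (unique so far: 4)
  Token 5: 'quietly' -> NEW (unique so far: 5)
  Token 6: 'dark' -> NEW (unique so far: 6)
Unique types: ('blue', 'dark', 'house', 'key', 'quietly', 'sleeps')
Vocabulary size: 6

6


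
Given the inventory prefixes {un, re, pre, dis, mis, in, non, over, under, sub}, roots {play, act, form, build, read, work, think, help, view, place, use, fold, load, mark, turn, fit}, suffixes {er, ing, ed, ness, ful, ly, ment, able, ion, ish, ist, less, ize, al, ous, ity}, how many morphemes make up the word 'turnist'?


Segmenting 'turnist' against the inventory:
  'turn' -> root (morpheme 1)
  'ist' -> suffix (morpheme 2)
Total morphemes: 2

2


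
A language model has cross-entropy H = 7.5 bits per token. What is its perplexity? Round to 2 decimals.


Perplexity formula: PP = 2^H
H = 7.5
PP = 2^7.5
Decompose: 2^7.5 = 2^7 * 2^0.5 = 2^7 * sqrt(2)
2^7 = 128, sqrt(2) ~ 1.4142136
PP ~ 128 * 1.4142136 = 181.0193408
Rounded to 2 decimals: 181.02

181.02


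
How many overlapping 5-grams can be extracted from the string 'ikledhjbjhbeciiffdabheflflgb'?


String 'ikledhjbjhbeciiffdabheflflgb' has length L = 28.
Number of overlapping n-grams = L - n + 1
Substituting: 28 - 5 + 1 = 24

24


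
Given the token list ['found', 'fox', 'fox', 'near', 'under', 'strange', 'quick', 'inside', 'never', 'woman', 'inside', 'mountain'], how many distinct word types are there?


Listing all tokens and tracking unique types:
  Token 1: 'found' -> NEW (unique so far: 1)
  Token 2: 'fox' -> NEW (unique so far: 2)
  Token 3: 'fox' -> duplicate (unique so far: 2)
  Token 4: 'near' -> NEW (unique so far: 3)
  Token 5: 'under' -> NEW (unique so far: 4)
  Token 6: 'strange' -> NEW (unique so far: 5)
  Token 7: 'quick' -> NEW (unique so far: 6)
  Token 8: 'inside' -> NEW (unique so far: 7)
  Token 9: 'never' -> NEW (unique so far: 8)
  Token 10: 'woman' -> NEW (unique so far: 9)
  Token 11: 'inside' -> duplicate (unique so far: 9)
  Token 12: 'mountain' -> NEW (unique so far: 10)
Unique types: ('found', 'fox', 'inside', 'mountain', 'near', 'never', 'quick', 'strange', 'under', 'woman')
Vocabulary size: 10

10


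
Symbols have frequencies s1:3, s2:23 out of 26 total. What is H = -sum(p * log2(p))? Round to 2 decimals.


Computing entropy H = -sum(p_i * log2(p_i)):
  s1: p = 3/26 = 0.1154, -p*log2(p) = 0.3595
  s2: p = 23/26 = 0.8846, -p*log2(p) = 0.1565
H = sum of terms = 0.5160
Rounded to 2 decimals: 0.52

0.52


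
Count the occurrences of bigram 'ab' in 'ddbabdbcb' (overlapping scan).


Scanning 'ddbabdbcb' for bigram 'ab':
  Position 0: 'dd' -> no
  Position 1: 'db' -> no
  Position 2: 'ba' -> no
  Position 3: 'ab' -> MATCH
  Position 4: 'bd' -> no
  Position 5: 'db' -> no
  Position 6: 'bc' -> no
  Position 7: 'cb' -> no
Total matches: 1

1


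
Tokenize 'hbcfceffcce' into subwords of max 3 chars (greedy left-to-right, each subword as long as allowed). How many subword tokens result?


'hbcfceffcce' has 11 characters.
Chunking with max size 3:
  Chunk 1: 'hbc' (positions 0-2)
  Chunk 2: 'fce' (positions 3-5)
  Chunk 3: 'ffc' (positions 6-8)
  Chunk 4: 'ce' (positions 9-10)
Total chunks: ceil(11 / 3) = 4

4


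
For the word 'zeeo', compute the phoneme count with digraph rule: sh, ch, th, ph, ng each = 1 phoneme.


Parsing 'zeeo' greedily, digraphs first:
  'z' -> consonant phoneme (phonemes so far: 1)
  'e' -> vowel phoneme (phonemes so far: 2)
  'e' -> vowel phoneme (phonemes so far: 3)
  'o' -> vowel phoneme (phonemes so far: 4)
Total phonemes: 4

4


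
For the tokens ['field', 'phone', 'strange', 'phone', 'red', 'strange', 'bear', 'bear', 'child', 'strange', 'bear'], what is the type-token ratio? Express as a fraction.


Tokens: 11
Unique types: ('bear', 'child', 'field', 'phone', 'red', 'strange') = 6
TTR = 6/11
Already in lowest terms.

6/11


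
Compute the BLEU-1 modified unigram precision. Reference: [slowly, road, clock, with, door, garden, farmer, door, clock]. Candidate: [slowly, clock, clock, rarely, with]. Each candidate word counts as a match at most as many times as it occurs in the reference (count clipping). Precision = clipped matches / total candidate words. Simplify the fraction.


Reference word counts: {'clock': 2, 'door': 2, 'farmer': 1, 'garden': 1, 'road': 1, 'slowly': 1, 'with': 1}
Checking each candidate word (with clipping):
  'slowly' -> in reference (ref count 1, used 1/1) -> match (matches: 1)
  'clock' -> in reference (ref count 2, used 1/2) -> match (matches: 2)
  'clock' -> in reference (ref count 2, used 2/2) -> match (matches: 3)
  'rarely' -> not in reference -> no match (matches: 3)
  'with' -> in reference (ref count 1, used 1/1) -> match (matches: 4)
Clipped matches: 4, Candidate length: 5
Precision = 4/5

4/5


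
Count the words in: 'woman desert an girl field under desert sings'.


Counting words by splitting on spaces:
  Word 1: 'woman'
  Word 2: 'desert'
  Word 3: 'an'
  Word 4: 'girl'
  Word 5: 'field'
  Word 6: 'under'
  Word 7: 'desert'
  Word 8: 'sings'
Total words: 8

8


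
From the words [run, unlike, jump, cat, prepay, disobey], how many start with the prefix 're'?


Checking each word for prefix 're':
  'run' -> no (count: 0)
  'unlike' -> no (count: 0)
  'jump' -> no (count: 0)
  'cat' -> no (count: 0)
  'prepay' -> no (count: 0)
  'disobey' -> no (count: 0)
Total with prefix 're': 0

0


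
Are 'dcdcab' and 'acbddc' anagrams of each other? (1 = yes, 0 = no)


Sort characters of 'dcdcab': 'abccdd'
Sort characters of 'acbddc': 'abccdd'
Sorted forms match -> they ARE anagrams
Result: 1

1


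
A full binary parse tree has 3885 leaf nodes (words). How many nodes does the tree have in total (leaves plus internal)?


Leaf nodes (terminals): 3885
Internal nodes = n - 1 = 3885 - 1 = 3884
Total = leaves + internal = 3885 + 3884 = 7769

7769


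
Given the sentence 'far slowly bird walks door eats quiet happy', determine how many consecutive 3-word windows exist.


Word trigrams from [8] words:
  Trigram 1: (far slowly bird)
  Trigram 2: (slowly bird walks)
  Trigram 3: (bird walks door)
  Trigram 4: (walks door eats)
  Trigram 5: (door eats quiet)
  Trigram 6: (eats quiet happy)
Total word trigrams: 8 - 2 = 6

6


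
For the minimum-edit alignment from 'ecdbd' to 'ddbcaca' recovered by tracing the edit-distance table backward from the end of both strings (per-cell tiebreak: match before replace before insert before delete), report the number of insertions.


Edit distance = 6. Backtracking from cell (5, 7) with preference match > replace > insert > delete,
then listing the resulting alignment 'ecdbd' -> 'ddbcaca' left to right:
  Step 1: insert 'd' [insertion #1]
  Step 2: insert 'd' [insertion #2]
  Step 3: replace e->b
  Step 4: keep 'c'
  Step 5: replace d->a
  Step 6: replace b->c
  Step 7: replace d->a
Total insertions: 2

2


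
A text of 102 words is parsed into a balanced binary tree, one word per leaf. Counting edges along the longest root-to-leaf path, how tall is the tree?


In a balanced binary tree with n leaves the deepest leaf is ceil(log2(n)) edges below the root.
log2(102) = 6.6724
ceil(6.6724) = 7
height (edges) = 7

7


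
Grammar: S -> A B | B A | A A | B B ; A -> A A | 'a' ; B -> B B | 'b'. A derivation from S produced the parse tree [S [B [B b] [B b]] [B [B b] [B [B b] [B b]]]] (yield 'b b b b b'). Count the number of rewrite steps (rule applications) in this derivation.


Every bracketed nonterminal node [X ...] in the tree is produced by exactly one rule application.
Reading the tree off as a leftmost derivation:
  Step 1: S  =>  B B   (applied S -> B B)
  Step 2: B B  =>  B B B   (applied B -> B B)
  Step 3: B B B  =>  b B B   (applied B -> b)
  Step 4: b B B  =>  b b B   (applied B -> b)
  Step 5: b b B  =>  b b B B   (applied B -> B B)
  Step 6: b b B B  =>  b b b B   (applied B -> b)
  Step 7: b b b B  =>  b b b B B   (applied B -> B B)
  Step 8: b b b B B  =>  b b b b B   (applied B -> b)
  Step 9: b b b b B  =>  b b b b b   (applied B -> b)
Final yield: b b b b b
Total rewrite steps: 9

9


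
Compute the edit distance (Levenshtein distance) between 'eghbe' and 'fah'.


Building DP table for s1='eghbe' (len 5) and s2='fah' (len 3):
       f  a  h
    0  1  2  3
  e 1  1  2  3
  g 2  2  2  3
  h 3  3  3  2
  b 4  4  4  3
  e 5  5  5  4
Edit distance = dp[5][3] = 4

4


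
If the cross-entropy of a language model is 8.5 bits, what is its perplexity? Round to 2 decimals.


Perplexity formula: PP = 2^H
H = 8.5
PP = 2^8.5
Decompose: 2^8.5 = 2^8 * 2^0.5 = 2^8 * sqrt(2)
2^8 = 256, sqrt(2) ~ 1.4142136
PP ~ 256 * 1.4142136 = 362.0386816
Rounded to 2 decimals: 362.04

362.04


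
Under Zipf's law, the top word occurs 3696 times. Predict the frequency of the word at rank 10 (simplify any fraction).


Zipf's law: freq(rank) = f1 / rank
f1 = 3696, rank = 10
freq = 3696 / 10
GCD(3696, 10) = 2
Simplified: 1848/5

1848/5


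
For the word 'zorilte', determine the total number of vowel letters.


Scanning each character of 'zorilte':
  Position 1: 'z' -> consonant (running count: 0)
  Position 2: 'o' -> vowel (running count: 1)
  Position 3: 'r' -> consonant (running count: 1)
  Position 4: 'i' -> vowel (running count: 2)
  Position 5: 'l' -> consonant (running count: 2)
  Position 6: 't' -> consonant (running count: 2)
  Position 7: 'e' -> vowel (running count: 3)
Total vowels: 3

3


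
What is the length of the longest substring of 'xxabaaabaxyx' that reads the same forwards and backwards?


Scanning 'xxabaaabaxyx' for palindromic substrings.
Substring at positions 1-9: 'xabaaabax'.
Check: reverse('xabaaabax') = 'xabaaabax' -> palindrome confirmed.
Neighbouring characters ('x' / 'y') break symmetry, so it cannot extend further.
No longer palindromic substring exists; longest length = 9

9


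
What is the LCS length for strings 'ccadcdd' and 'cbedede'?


DP table for LCS of 'ccadcdd' and 'cbedede':
       c  b  e  d  e  d  e
    0  0  0  0  0  0  0  0
  c 0  1  1  1  1  1  1  1
  c 0  1  1  1  1  1  1  1
  a 0  1  1  1  1  1  1  1
  d 0  1  1  1  2  2  2  2
  c 0  1  1  1  2  2  2  2
  d 0  1  1  1  2  2  3  3
  d 0  1  1  1  2  2  3  3
LCS: 'cdd'
LCS length = 3

3


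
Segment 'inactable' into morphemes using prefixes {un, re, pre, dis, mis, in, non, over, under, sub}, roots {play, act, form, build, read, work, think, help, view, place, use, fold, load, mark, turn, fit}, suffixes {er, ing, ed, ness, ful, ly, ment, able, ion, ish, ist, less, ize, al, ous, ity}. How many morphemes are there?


Segmenting 'inactable' against the inventory:
  'in' -> prefix (morpheme 1)
  'act' -> root (morpheme 2)
  'able' -> suffix (morpheme 3)
Total morphemes: 3

3


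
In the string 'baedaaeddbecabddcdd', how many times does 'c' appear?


Scanning 'baedaaeddbecabddcdd' for 'c':
  Position 11: 'c' -> MATCH (count: 1)
  Position 16: 'c' -> MATCH (count: 2)
Total occurrences of 'c': 2

2


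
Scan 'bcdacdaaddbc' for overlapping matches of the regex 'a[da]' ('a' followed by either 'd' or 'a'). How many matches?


Pattern: a[da] means 'a' followed by either 'd' or 'a'.
Scanning 'bcdacdaaddbc' position-by-position:
  Pos 0: window 'bc' -> no
  Pos 1: window 'cd' -> no
  Pos 2: window 'da' -> no
  Pos 3: window 'ac' -> no
  Pos 4: window 'cd' -> no
  Pos 5: window 'da' -> no
  Pos 6: window 'aa' -> MATCH
  Pos 7: window 'ad' -> MATCH
  Pos 8: window 'dd' -> no
  Pos 9: window 'db' -> no
  Pos 10: window 'bc' -> no
  Pos 11: window 'c' -> no
Total matches: 2

2


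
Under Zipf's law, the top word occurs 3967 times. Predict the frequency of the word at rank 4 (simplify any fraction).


Zipf's law: freq(rank) = f1 / rank
f1 = 3967, rank = 4
freq = 3967 / 4
GCD(3967, 4) = 1
Simplified: 3967/4

3967/4


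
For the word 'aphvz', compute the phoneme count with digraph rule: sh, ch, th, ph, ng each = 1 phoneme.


Parsing 'aphvz' greedily, digraphs first:
  'a' -> vowel phoneme (phonemes so far: 1)
  'ph' -> digraph (1 consonant phoneme) (phonemes so far: 2)
  'v' -> consonant phoneme (phonemes so far: 3)
  'z' -> consonant phoneme (phonemes so far: 4)
Total phonemes: 4

4


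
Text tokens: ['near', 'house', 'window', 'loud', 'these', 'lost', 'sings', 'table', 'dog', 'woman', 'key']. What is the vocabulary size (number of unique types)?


Listing all tokens and tracking unique types:
  Token 1: 'near' -> NEW (unique so far: 1)
  Token 2: 'house' -> NEW (unique so far: 2)
  Token 3: 'window' -> NEW (unique so far: 3)
  Token 4: 'loud' -> NEW (unique so far: 4)
  Token 5: 'these' -> NEW (unique so far: 5)
  Token 6: 'lost' -> NEW (unique so far: 6)
  Token 7: 'sings' -> NEW (unique so far: 7)
  Token 8: 'table' -> NEW (unique so far: 8)
  Token 9: 'dog' -> NEW (unique so far: 9)
  Token 10: 'woman' -> NEW (unique so far: 10)
  Token 11: 'key' -> NEW (unique so far: 11)
Unique types: ('dog', 'house', 'key', 'lost', 'loud', 'near', 'sings', 'table', 'these', 'window', 'woman')
Vocabulary size: 11

11


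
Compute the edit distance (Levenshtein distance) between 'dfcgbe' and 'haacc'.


Building DP table for s1='dfcgbe' (len 6) and s2='haacc' (len 5):
       h  a  a  c  c
    0  1  2  3  4  5
  d 1  1  2  3  4  5
  f 2  2  2  3  4  5
  c 3  3  3  3  3  4
  g 4  4  4  4  4  4
  b 5  5  5  5  5  5
  e 6  6  6  6  6  6
Edit distance = dp[6][5] = 6

6


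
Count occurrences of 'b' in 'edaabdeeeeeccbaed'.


Scanning 'edaabdeeeeeccbaed' for 'b':
  Position 4: 'b' -> MATCH (count: 1)
  Position 13: 'b' -> MATCH (count: 2)
Total occurrences of 'b': 2

2


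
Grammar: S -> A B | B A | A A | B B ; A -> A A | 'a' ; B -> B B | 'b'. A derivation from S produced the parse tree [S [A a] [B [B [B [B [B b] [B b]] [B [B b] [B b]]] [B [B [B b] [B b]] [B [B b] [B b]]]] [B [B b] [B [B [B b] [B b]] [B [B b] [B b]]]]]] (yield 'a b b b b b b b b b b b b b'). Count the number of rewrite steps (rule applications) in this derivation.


Every bracketed nonterminal node [X ...] in the tree is produced by exactly one rule application.
Reading the tree off as a leftmost derivation:
  Step 1: S  =>  A B   (applied S -> A B)
  Step 2: A B  =>  a B   (applied A -> a)
  Step 3: a B  =>  a B B   (applied B -> B B)
  Step 4: a B B  =>  a B B B   (applied B -> B B)
  Step 5: a B B B  =>  a B B B B   (applied B -> B B)
  Step 6: a B B B B  =>  a B B B B B   (applied B -> B B)
  Step 7: a B B B B B  =>  a b B B B B   (applied B -> b)
  Step 8: a b B B B B  =>  a b b B B B   (applied B -> b)
  Step 9: a b b B B B  =>  a b b B B B B   (applied B -> B B)
  Step 10: a b b B B B B  =>  a b b b B B B   (applied B -> b)
  Step 11: a b b b B B B  =>  a b b b b B B   (applied B -> b)
  Step 12: a b b b b B B  =>  a b b b b B B B   (applied B -> B B)
  Step 13: a b b b b B B B  =>  a b b b b B B B B   (applied B -> B B)
  Step 14: a b b b b B B B B  =>  a b b b b b B B B   (applied B -> b)
  Step 15: a b b b b b B B B  =>  a b b b b b b B B   (applied B -> b)
  Step 16: a b b b b b b B B  =>  a b b b b b b B B B   (applied B -> B B)
  Step 17: a b b b b b b B B B  =>  a b b b b b b b B B   (applied B -> b)
  Step 18: a b b b b b b b B B  =>  a b b b b b b b b B   (applied B -> b)
  Step 19: a b b b b b b b b B  =>  a b b b b b b b b B B   (applied B -> B B)
  Step 20: a b b b b b b b b B B  =>  a b b b b b b b b b B   (applied B -> b)
  Step 21: a b b b b b b b b b B  =>  a b b b b b b b b b B B   (applied B -> B B)
  Step 22: a b b b b b b b b b B B  =>  a b b b b b b b b b B B B   (applied B -> B B)
  Step 23: a b b b b b b b b b B B B  =>  a b b b b b b b b b b B B   (applied B -> b)
  Step 24: a b b b b b b b b b b B B  =>  a b b b b b b b b b b b B   (applied B -> b)
  Step 25: a b b b b b b b b b b b B  =>  a b b b b b b b b b b b B B   (applied B -> B B)
  Step 26: a b b b b b b b b b b b B B  =>  a b b b b b b b b b b b b B   (applied B -> b)
  Step 27: a b b b b b b b b b b b b B  =>  a b b b b b b b b b b b b b   (applied B -> b)
Final yield: a b b b b b b b b b b b b b
Total rewrite steps: 27

27


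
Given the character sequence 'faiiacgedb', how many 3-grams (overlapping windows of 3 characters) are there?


String 'faiiacgedb' has length L = 10.
Number of overlapping n-grams = L - n + 1
Substituting: 10 - 3 + 1 = 8

8


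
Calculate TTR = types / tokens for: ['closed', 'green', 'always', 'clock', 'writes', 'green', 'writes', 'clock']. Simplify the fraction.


Tokens: 8
Unique types: ('always', 'clock', 'closed', 'green', 'writes') = 5
TTR = 5/8
Already in lowest terms.

5/8


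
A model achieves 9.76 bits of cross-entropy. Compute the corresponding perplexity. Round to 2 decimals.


Perplexity formula: PP = 2^H
H = 9.76
PP = 2^9.76
Decompose: 2^9.76 = 2^9 * 2^0.76
2^9 = 512, 2^0.76 ~ 1.6934906
PP ~ 512 * 1.6934906 = 867.0671872
Rounded to 2 decimals: 867.07

867.07


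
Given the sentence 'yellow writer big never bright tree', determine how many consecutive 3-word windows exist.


Word trigrams from [6] words:
  Trigram 1: (yellow writer big)
  Trigram 2: (writer big never)
  Trigram 3: (big never bright)
  Trigram 4: (never bright tree)
Total word trigrams: 6 - 2 = 4

4


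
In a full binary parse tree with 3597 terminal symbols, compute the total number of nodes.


Leaf nodes (terminals): 3597
Internal nodes = n - 1 = 3597 - 1 = 3596
Total = leaves + internal = 3597 + 3596 = 7193

7193


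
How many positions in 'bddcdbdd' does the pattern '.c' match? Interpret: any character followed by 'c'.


Pattern: .c means any character followed by 'c'.
Scanning 'bddcdbdd' position-by-position:
  Pos 0: window 'bd' -> no
  Pos 1: window 'dd' -> no
  Pos 2: window 'dc' -> MATCH
  Pos 3: window 'cd' -> no
  Pos 4: window 'db' -> no
  Pos 5: window 'bd' -> no
  Pos 6: window 'dd' -> no
  Pos 7: window 'd' -> no
Total matches: 1

1


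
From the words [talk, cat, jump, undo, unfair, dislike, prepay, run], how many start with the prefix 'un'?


Checking each word for prefix 'un':
  'talk' -> no (count: 0)
  'cat' -> no (count: 0)
  'jump' -> no (count: 0)
  'undo' -> YES, starts with 'un' (count: 1)
  'unfair' -> YES, starts with 'un' (count: 2)
  'dislike' -> no (count: 2)
  'prepay' -> no (count: 2)
  'run' -> no (count: 2)
Total with prefix 'un': 2

2


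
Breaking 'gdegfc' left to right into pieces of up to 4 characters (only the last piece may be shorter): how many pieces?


'gdegfc' has 6 characters.
Chunking with max size 4:
  Chunk 1: 'gdeg' (positions 0-3)
  Chunk 2: 'fc' (positions 4-5)
Total chunks: ceil(6 / 4) = 2

2


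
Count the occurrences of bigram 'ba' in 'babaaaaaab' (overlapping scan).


Scanning 'babaaaaaab' for bigram 'ba':
  Position 0: 'ba' -> MATCH
  Position 1: 'ab' -> no
  Position 2: 'ba' -> MATCH
  Position 3: 'aa' -> no
  Position 4: 'aa' -> no
  Position 5: 'aa' -> no
  Position 6: 'aa' -> no
  Position 7: 'aa' -> no
  Position 8: 'ab' -> no
Total matches: 2

2


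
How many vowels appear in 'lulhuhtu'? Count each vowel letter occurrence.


Scanning each character of 'lulhuhtu':
  Position 1: 'l' -> consonant (running count: 0)
  Position 2: 'u' -> vowel (running count: 1)
  Position 3: 'l' -> consonant (running count: 1)
  Position 4: 'h' -> consonant (running count: 1)
  Position 5: 'u' -> vowel (running count: 2)
  Position 6: 'h' -> consonant (running count: 2)
  Position 7: 't' -> consonant (running count: 2)
  Position 8: 'u' -> vowel (running count: 3)
Total vowels: 3

3


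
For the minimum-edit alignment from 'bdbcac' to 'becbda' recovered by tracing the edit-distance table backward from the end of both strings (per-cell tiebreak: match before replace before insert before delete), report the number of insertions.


Edit distance = 4. Backtracking from cell (6, 6) with preference match > replace > insert > delete,
then listing the resulting alignment 'bdbcac' -> 'becbda' left to right:
  Step 1: keep 'b'
  Step 2: insert 'e' [insertion #1]
  Step 3: replace d->c
  Step 4: keep 'b'
  Step 5: replace c->d
  Step 6: keep 'a'
  Step 7: delete 'c'
Total insertions: 1

1


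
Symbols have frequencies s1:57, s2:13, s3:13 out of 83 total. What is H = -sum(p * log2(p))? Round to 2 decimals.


Computing entropy H = -sum(p_i * log2(p_i)):
  s1: p = 57/83 = 0.6867, -p*log2(p) = 0.3723
  s2: p = 13/83 = 0.1566, -p*log2(p) = 0.4189
  s3: p = 13/83 = 0.1566, -p*log2(p) = 0.4189
H = sum of terms = 1.2101
Rounded to 2 decimals: 1.21

1.21


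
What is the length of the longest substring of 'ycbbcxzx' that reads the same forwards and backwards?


Scanning 'ycbbcxzx' for palindromic substrings.
Substring at positions 1-4: 'cbbc'.
Check: reverse('cbbc') = 'cbbc' -> palindrome confirmed.
Neighbouring characters ('y' / 'x') break symmetry, so it cannot extend further.
No longer palindromic substring exists; longest length = 4

4


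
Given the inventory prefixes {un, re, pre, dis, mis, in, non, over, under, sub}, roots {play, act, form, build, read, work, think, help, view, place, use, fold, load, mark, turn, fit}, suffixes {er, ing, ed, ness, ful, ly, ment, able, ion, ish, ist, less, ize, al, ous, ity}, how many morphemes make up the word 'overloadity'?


Segmenting 'overloadity' against the inventory:
  'over' -> prefix (morpheme 1)
  'load' -> root (morpheme 2)
  'ity' -> suffix (morpheme 3)
Total morphemes: 3

3


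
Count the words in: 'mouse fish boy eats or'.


Counting words by splitting on spaces:
  Word 1: 'mouse'
  Word 2: 'fish'
  Word 3: 'boy'
  Word 4: 'eats'
  Word 5: 'or'
Total words: 5

5


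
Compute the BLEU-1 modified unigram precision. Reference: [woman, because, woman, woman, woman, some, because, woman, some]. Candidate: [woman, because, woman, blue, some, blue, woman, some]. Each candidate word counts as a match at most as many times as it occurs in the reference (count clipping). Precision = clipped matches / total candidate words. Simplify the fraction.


Reference word counts: {'because': 2, 'some': 2, 'woman': 5}
Checking each candidate word (with clipping):
  'woman' -> in reference (ref count 5, used 1/5) -> match (matches: 1)
  'because' -> in reference (ref count 2, used 1/2) -> match (matches: 2)
  'woman' -> in reference (ref count 5, used 2/5) -> match (matches: 3)
  'blue' -> not in reference -> no match (matches: 3)
  'some' -> in reference (ref count 2, used 1/2) -> match (matches: 4)
  'blue' -> not in reference -> no match (matches: 4)
  'woman' -> in reference (ref count 5, used 3/5) -> match (matches: 5)
  'some' -> in reference (ref count 2, used 2/2) -> match (matches: 6)
Clipped matches: 6, Candidate length: 8
Precision = 6/8 = 3/4

3/4


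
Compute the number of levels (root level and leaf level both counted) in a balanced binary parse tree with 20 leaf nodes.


In a balanced binary tree with n leaves the deepest leaf is ceil(log2(n)) edges below the root,
so counting node levels inclusive of root and leaves gives ceil(log2(n)) + 1 levels.
log2(20) = 4.3219
ceil(4.3219) = 5
levels = 5 + 1 = 6

6


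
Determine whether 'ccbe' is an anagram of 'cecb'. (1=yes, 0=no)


Sort characters of 'ccbe': 'bcce'
Sort characters of 'cecb': 'bcce'
Sorted forms match -> they ARE anagrams
Result: 1

1


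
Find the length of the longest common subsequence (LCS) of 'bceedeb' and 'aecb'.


DP table for LCS of 'bceedeb' and 'aecb':
       a  e  c  b
    0  0  0  0  0
  b 0  0  0  0  1
  c 0  0  0  1  1
  e 0  0  1  1  1
  e 0  0  1  1  1
  d 0  0  1  1  1
  e 0  0  1  1  1
  b 0  0  1  1  2
LCS: 'cb'
LCS length = 2

2


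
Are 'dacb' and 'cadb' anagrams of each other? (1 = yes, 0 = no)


Sort characters of 'dacb': 'abcd'
Sort characters of 'cadb': 'abcd'
Sorted forms match -> they ARE anagrams
Result: 1

1


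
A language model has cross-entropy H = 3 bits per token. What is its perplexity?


Perplexity formula: PP = 2^H
H = 3
PP = 2^3
Steps: 2^1 = 2, 2^2 = 4, 2^3 = 8
PP = 8

8


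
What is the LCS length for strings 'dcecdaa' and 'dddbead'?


DP table for LCS of 'dcecdaa' and 'dddbead':
       d  d  d  b  e  a  d
    0  0  0  0  0  0  0  0
  d 0  1  1  1  1  1  1  1
  c 0  1  1  1  1  1  1  1
  e 0  1  1  1  1  2  2  2
  c 0  1  1  1  1  2  2  2
  d 0  1  2  2  2  2  2  3
  a 0  1  2  2  2  2  3  3
  a 0  1  2  2  2  2  3  3
LCS: 'ded'
LCS length = 3

3


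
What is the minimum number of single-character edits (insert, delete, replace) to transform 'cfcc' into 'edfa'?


Building DP table for s1='cfcc' (len 4) and s2='edfa' (len 4):
       e  d  f  a
    0  1  2  3  4
  c 1  1  2  3  4
  f 2  2  2  2  3
  c 3  3  3  3  3
  c 4  4  4  4  4
Edit distance = dp[4][4] = 4

4


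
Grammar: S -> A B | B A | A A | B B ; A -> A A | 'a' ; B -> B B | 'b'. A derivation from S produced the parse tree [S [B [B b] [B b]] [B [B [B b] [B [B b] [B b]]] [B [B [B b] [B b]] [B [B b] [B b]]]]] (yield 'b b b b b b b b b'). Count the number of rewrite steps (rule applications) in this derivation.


Every bracketed nonterminal node [X ...] in the tree is produced by exactly one rule application.
Reading the tree off as a leftmost derivation:
  Step 1: S  =>  B B   (applied S -> B B)
  Step 2: B B  =>  B B B   (applied B -> B B)
  Step 3: B B B  =>  b B B   (applied B -> b)
  Step 4: b B B  =>  b b B   (applied B -> b)
  Step 5: b b B  =>  b b B B   (applied B -> B B)
  Step 6: b b B B  =>  b b B B B   (applied B -> B B)
  Step 7: b b B B B  =>  b b b B B   (applied B -> b)
  Step 8: b b b B B  =>  b b b B B B   (applied B -> B B)
  Step 9: b b b B B B  =>  b b b b B B   (applied B -> b)
  Step 10: b b b b B B  =>  b b b b b B   (applied B -> b)
  Step 11: b b b b b B  =>  b b b b b B B   (applied B -> B B)
  Step 12: b b b b b B B  =>  b b b b b B B B   (applied B -> B B)
  Step 13: b b b b b B B B  =>  b b b b b b B B   (applied B -> b)
  Step 14: b b b b b b B B  =>  b b b b b b b B   (applied B -> b)
  Step 15: b b b b b b b B  =>  b b b b b b b B B   (applied B -> B B)
  Step 16: b b b b b b b B B  =>  b b b b b b b b B   (applied B -> b)
  Step 17: b b b b b b b b B  =>  b b b b b b b b b   (applied B -> b)
Final yield: b b b b b b b b b
Total rewrite steps: 17

17


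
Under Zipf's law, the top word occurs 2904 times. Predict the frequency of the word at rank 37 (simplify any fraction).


Zipf's law: freq(rank) = f1 / rank
f1 = 2904, rank = 37
freq = 2904 / 37
GCD(2904, 37) = 1
Simplified: 2904/37

2904/37


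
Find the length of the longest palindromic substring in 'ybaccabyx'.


Scanning 'ybaccabyx' for palindromic substrings.
Substring at positions 0-7: 'ybaccaby'.
Check: reverse('ybaccaby') = 'ybaccaby' -> palindrome confirmed.
Neighbouring characters ('-' / 'x') break symmetry, so it cannot extend further.
No longer palindromic substring exists; longest length = 8

8


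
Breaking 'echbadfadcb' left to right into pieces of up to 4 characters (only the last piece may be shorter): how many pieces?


'echbadfadcb' has 11 characters.
Chunking with max size 4:
  Chunk 1: 'echb' (positions 0-3)
  Chunk 2: 'adfa' (positions 4-7)
  Chunk 3: 'dcb' (positions 8-10)
Total chunks: ceil(11 / 4) = 3

3


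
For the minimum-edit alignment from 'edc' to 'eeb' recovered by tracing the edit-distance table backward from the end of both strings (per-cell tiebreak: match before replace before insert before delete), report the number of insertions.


Edit distance = 2. Backtracking from cell (3, 3) with preference match > replace > insert > delete,
then listing the resulting alignment 'edc' -> 'eeb' left to right:
  Step 1: keep 'e'
  Step 2: replace d->e
  Step 3: replace c->b
Total insertions: 0

0


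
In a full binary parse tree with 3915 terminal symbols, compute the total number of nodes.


Leaf nodes (terminals): 3915
Internal nodes = n - 1 = 3915 - 1 = 3914
Total = leaves + internal = 3915 + 3914 = 7829

7829


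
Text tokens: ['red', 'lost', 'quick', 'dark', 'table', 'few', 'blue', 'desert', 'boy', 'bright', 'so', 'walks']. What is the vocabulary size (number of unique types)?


Listing all tokens and tracking unique types:
  Token 1: 'red' -> NEW (unique so far: 1)
  Token 2: 'lost' -> NEW (unique so far: 2)
  Token 3: 'quick' -> NEW (unique so far: 3)
  Token 4: 'dark' -> NEW (unique so far: 4)
  Token 5: 'table' -> NEW (unique so far: 5)
  Token 6: 'few' -> NEW (unique so far: 6)
  Token 7: 'blue' -> NEW (unique so far: 7)
  Token 8: 'desert' -> NEW (unique so far: 8)
  Token 9: 'boy' -> NEW (unique so far: 9)
  Token 10: 'bright' -> NEW (unique so far: 10)
  Token 11: 'so' -> NEW (unique so far: 11)
  Token 12: 'walks' -> NEW (unique so far: 12)
Unique types: ('blue', 'boy', 'bright', 'dark', 'desert', 'few', 'lost', 'quick', 'red', 'so', 'table', 'walks')
Vocabulary size: 12

12


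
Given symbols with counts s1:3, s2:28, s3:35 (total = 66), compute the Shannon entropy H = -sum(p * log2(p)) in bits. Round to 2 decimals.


Computing entropy H = -sum(p_i * log2(p_i)):
  s1: p = 3/66 = 0.0455, -p*log2(p) = 0.2027
  s2: p = 28/66 = 0.4242, -p*log2(p) = 0.5248
  s3: p = 35/66 = 0.5303, -p*log2(p) = 0.4853
H = sum of terms = 1.2128
Rounded to 2 decimals: 1.21

1.21


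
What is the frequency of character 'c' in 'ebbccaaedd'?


Scanning 'ebbccaaedd' for 'c':
  Position 3: 'c' -> MATCH (count: 1)
  Position 4: 'c' -> MATCH (count: 2)
Total occurrences of 'c': 2

2


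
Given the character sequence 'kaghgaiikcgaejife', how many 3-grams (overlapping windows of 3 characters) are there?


String 'kaghgaiikcgaejife' has length L = 17.
Number of overlapping n-grams = L - n + 1
Substituting: 17 - 3 + 1 = 15

15


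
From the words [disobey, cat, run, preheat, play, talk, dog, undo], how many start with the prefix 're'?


Checking each word for prefix 're':
  'disobey' -> no (count: 0)
  'cat' -> no (count: 0)
  'run' -> no (count: 0)
  'preheat' -> no (count: 0)
  'play' -> no (count: 0)
  'talk' -> no (count: 0)
  'dog' -> no (count: 0)
  'undo' -> no (count: 0)
Total with prefix 're': 0

0


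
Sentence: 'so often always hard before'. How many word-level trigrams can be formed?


Word trigrams from [5] words:
  Trigram 1: (so often always)
  Trigram 2: (often always hard)
  Trigram 3: (always hard before)
Total word trigrams: 5 - 2 = 3

3


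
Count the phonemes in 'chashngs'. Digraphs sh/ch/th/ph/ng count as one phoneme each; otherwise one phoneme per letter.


Parsing 'chashngs' greedily, digraphs first:
  'ch' -> digraph (1 consonant phoneme) (phonemes so far: 1)
  'a' -> vowel phoneme (phonemes so far: 2)
  'sh' -> digraph (1 consonant phoneme) (phonemes so far: 3)
  'ng' -> digraph (1 consonant phoneme) (phonemes so far: 4)
  's' -> consonant phoneme (phonemes so far: 5)
Total phonemes: 5

5


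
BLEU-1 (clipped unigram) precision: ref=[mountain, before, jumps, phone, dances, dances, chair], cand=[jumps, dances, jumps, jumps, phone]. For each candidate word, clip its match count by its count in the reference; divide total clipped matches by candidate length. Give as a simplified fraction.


Reference word counts: {'before': 1, 'chair': 1, 'dances': 2, 'jumps': 1, 'mountain': 1, 'phone': 1}
Checking each candidate word (with clipping):
  'jumps' -> in reference (ref count 1, used 1/1) -> match (matches: 1)
  'dances' -> in reference (ref count 2, used 1/2) -> match (matches: 2)
  'jumps' -> ref count 1 already used up (1/1) -> clipped, no match (matches: 2)
  'jumps' -> ref count 1 already used up (1/1) -> clipped, no match (matches: 2)
  'phone' -> in reference (ref count 1, used 1/1) -> match (matches: 3)
Clipped matches: 3, Candidate length: 5
Precision = 3/5

3/5


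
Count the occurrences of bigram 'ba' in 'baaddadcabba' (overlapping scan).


Scanning 'baaddadcabba' for bigram 'ba':
  Position 0: 'ba' -> MATCH
  Position 1: 'aa' -> no
  Position 2: 'ad' -> no
  Position 3: 'dd' -> no
  Position 4: 'da' -> no
  Position 5: 'ad' -> no
  Position 6: 'dc' -> no
  Position 7: 'ca' -> no
  Position 8: 'ab' -> no
  Position 9: 'bb' -> no
  Position 10: 'ba' -> MATCH
Total matches: 2

2


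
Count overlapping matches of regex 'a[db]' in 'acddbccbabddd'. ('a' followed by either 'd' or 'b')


Pattern: a[db] means 'a' followed by either 'd' or 'b'.
Scanning 'acddbccbabddd' position-by-position:
  Pos 0: window 'ac' -> no
  Pos 1: window 'cd' -> no
  Pos 2: window 'dd' -> no
  Pos 3: window 'db' -> no
  Pos 4: window 'bc' -> no
  Pos 5: window 'cc' -> no
  Pos 6: window 'cb' -> no
  Pos 7: window 'ba' -> no
  Pos 8: window 'ab' -> MATCH
  Pos 9: window 'bd' -> no
  Pos 10: window 'dd' -> no
  Pos 11: window 'dd' -> no
  Pos 12: window 'd' -> no
Total matches: 1

1


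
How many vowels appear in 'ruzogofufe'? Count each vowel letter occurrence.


Scanning each character of 'ruzogofufe':
  Position 1: 'r' -> consonant (running count: 0)
  Position 2: 'u' -> vowel (running count: 1)
  Position 3: 'z' -> consonant (running count: 1)
  Position 4: 'o' -> vowel (running count: 2)
  Position 5: 'g' -> consonant (running count: 2)
  Position 6: 'o' -> vowel (running count: 3)
  Position 7: 'f' -> consonant (running count: 3)
  Position 8: 'u' -> vowel (running count: 4)
  Position 9: 'f' -> consonant (running count: 4)
  Position 10: 'e' -> vowel (running count: 5)
Total vowels: 5

5


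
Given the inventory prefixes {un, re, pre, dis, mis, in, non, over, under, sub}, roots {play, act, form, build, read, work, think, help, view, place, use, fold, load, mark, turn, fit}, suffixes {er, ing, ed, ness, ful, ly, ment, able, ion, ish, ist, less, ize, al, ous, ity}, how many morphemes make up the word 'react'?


Segmenting 'react' against the inventory:
  're' -> prefix (morpheme 1)
  'act' -> root (morpheme 2)
Total morphemes: 2

2


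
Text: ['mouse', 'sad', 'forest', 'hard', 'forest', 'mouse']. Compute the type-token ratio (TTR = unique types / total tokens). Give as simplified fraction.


Tokens: 6
Unique types: ('forest', 'hard', 'mouse', 'sad') = 4
TTR = 4/6
Simplify: divide both by 2 -> 2/3
TTR = 2/3

2/3


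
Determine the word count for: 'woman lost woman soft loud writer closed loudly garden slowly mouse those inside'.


Counting words by splitting on spaces:
  Word 1: 'woman'
  Word 2: 'lost'
  Word 3: 'woman'
  Word 4: 'soft'
  Word 5: 'loud'
  Word 6: 'writer'
  Word 7: 'closed'
  Word 8: 'loudly'
  Word 9: 'garden'
  Word 10: 'slowly'
  Word 11: 'mouse'
  Word 12: 'those'
  Word 13: 'inside'
Total words: 13

13


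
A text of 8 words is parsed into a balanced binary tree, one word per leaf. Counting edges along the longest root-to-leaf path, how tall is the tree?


In a balanced binary tree with n leaves the deepest leaf is ceil(log2(n)) edges below the root.
log2(8) = 3.0000
ceil(3.0000) = 3
height (edges) = 3

3


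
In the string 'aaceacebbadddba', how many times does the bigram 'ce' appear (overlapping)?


Scanning 'aaceacebbadddba' for bigram 'ce':
  Position 0: 'aa' -> no
  Position 1: 'ac' -> no
  Position 2: 'ce' -> MATCH
  Position 3: 'ea' -> no
  Position 4: 'ac' -> no
  Position 5: 'ce' -> MATCH
  Position 6: 'eb' -> no
  Position 7: 'bb' -> no
  Position 8: 'ba' -> no
  Position 9: 'ad' -> no
  Position 10: 'dd' -> no
  Position 11: 'dd' -> no
  Position 12: 'db' -> no
  Position 13: 'ba' -> no
Total matches: 2

2


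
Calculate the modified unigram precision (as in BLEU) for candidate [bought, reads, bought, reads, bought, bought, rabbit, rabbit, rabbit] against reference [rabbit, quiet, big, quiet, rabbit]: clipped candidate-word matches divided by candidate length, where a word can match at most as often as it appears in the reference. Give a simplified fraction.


Reference word counts: {'big': 1, 'quiet': 2, 'rabbit': 2}
Checking each candidate word (with clipping):
  'bought' -> not in reference -> no match (matches: 0)
  'reads' -> not in reference -> no match (matches: 0)
  'bought' -> not in reference -> no match (matches: 0)
  'reads' -> not in reference -> no match (matches: 0)
  'bought' -> not in reference -> no match (matches: 0)
  'bought' -> not in reference -> no match (matches: 0)
  'rabbit' -> in reference (ref count 2, used 1/2) -> match (matches: 1)
  'rabbit' -> in reference (ref count 2, used 2/2) -> match (matches: 2)
  'rabbit' -> ref count 2 already used up (2/2) -> clipped, no match (matches: 2)
Clipped matches: 2, Candidate length: 9
Precision = 2/9

2/9


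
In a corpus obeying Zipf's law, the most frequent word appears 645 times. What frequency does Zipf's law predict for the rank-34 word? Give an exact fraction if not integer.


Zipf's law: freq(rank) = f1 / rank
f1 = 645, rank = 34
freq = 645 / 34
GCD(645, 34) = 1
Simplified: 645/34

645/34


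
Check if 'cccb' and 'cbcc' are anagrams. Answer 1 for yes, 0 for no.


Sort characters of 'cccb': 'bccc'
Sort characters of 'cbcc': 'bccc'
Sorted forms match -> they ARE anagrams
Result: 1

1
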